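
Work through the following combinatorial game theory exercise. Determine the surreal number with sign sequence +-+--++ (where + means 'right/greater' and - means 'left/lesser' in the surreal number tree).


Sign expansion: +-+--++
Rule: track bounds (lo, hi), initially (-inf, +inf). On '+', the current value becomes lo and we move to the simplest number in (value, hi): value + 1 if hi = +inf, otherwise the midpoint (value + hi)/2. On '-', the current value becomes hi and we move to value - 1 if lo = -inf, otherwise the midpoint (lo + value)/2.
Start at 0.
Step 1: sign = +, move right. Bounds: (0, +inf). Value = 1
Step 2: sign = -, move left. Bounds: (0, 1). Value = 1/2
Step 3: sign = +, move right. Bounds: (1/2, 1). Value = 3/4
Step 4: sign = -, move left. Bounds: (1/2, 3/4). Value = 5/8
Step 5: sign = -, move left. Bounds: (1/2, 5/8). Value = 9/16
Step 6: sign = +, move right. Bounds: (9/16, 5/8). Value = 19/32
Step 7: sign = +, move right. Bounds: (19/32, 5/8). Value = 39/64
The surreal number with sign expansion +-+--++ is 39/64.

39/64


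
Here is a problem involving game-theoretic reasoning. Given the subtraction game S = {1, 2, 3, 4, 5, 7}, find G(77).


The subtraction set is S = {1, 2, 3, 4, 5, 7}.
G(k) = mex{ G(k - s) : s in S, s <= k }. We compute iteratively: G(0) = 0.
G(1) = mex({0}) = 1
G(2) = mex({0, 1}) = 2
G(3) = mex({0, 1, 2}) = 3
G(4) = mex({0, 1, 2, 3}) = 4
G(5) = mex({0, 1, 2, 3, 4}) = 5
G(6) = mex({1, 2, 3, 4, 5}) = 0
G(7) = mex({0, 2, 3, 4, 5}) = 1
G(8) = mex({0, 1, 3, 4, 5}) = 2
G(9) = mex({0, 1, 2, 4, 5}) = 3
G(10) = mex({0, 1, 2, 3, 5}) = 4
G(11) = mex({0, 1, 2, 3, 4}) = 5
G(12) = mex({1, 2, 3, 4, 5}) = 0
Observe that G(6)..G(12) = 0, 1, 2, 3, 4, 5, 0 repeats G(0)..G(6) = 0, 1, 2, 3, 4, 5, 0.
For k >= max(S) = 7, G(k) is determined by the previous 7 values G(k-7)..G(k-1); a window of 7 consecutive values has recurred shifted by 6, so by induction G(k + 6) = G(k) for all k >= 0: the sequence is periodic from the start with period 6.
One period: G(0..5) = 0, 1, 2, 3, 4, 5.
77 mod 6 = 5, so G(77) = G(5) = 5.

5


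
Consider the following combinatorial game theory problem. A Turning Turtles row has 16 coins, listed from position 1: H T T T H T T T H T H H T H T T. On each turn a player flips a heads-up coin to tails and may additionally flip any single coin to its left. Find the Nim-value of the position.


Coins: H T T T H T T T H T H H T H T T
Key fact: a single head at position k behaves exactly like a Nim heap of size k (turning it to T and optionally flipping a coin at j < k corresponds to moving the heap from k to j, or to 0), and heads combine as a disjunctive sum (two heads at the same place would cancel, matching j XOR j = 0). So the Nim-value is the XOR of the 1-indexed positions of the heads.
Face-up positions (1-indexed): [1, 5, 9, 11, 12, 14]
XOR 0 with 1: 0 XOR 1 = 1
XOR 1 with 5: 1 XOR 5 = 4
XOR 4 with 9: 4 XOR 9 = 13
XOR 13 with 11: 13 XOR 11 = 6
XOR 6 with 12: 6 XOR 12 = 10
XOR 10 with 14: 10 XOR 14 = 4
Nim-value = 4

4


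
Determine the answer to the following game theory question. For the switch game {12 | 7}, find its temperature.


The game is {12 | 7}, a switch {a | b} with numbers a > b.
Cooling {a | b} by t gives {a - t | b + t}, which stops being hot when a - t = b + t, i.e. at t = (a - b)/2. So the temperature of a switch is (a - b)/2.
Temperature = (Left option - Right option) / 2
= (12 - (7)) / 2
= 5 / 2
= 5/2

5/2


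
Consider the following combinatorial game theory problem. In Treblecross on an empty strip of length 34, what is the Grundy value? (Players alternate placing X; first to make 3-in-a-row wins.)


Treblecross: place X on empty cells; 3-in-a-row wins.
Playing within two cells of an existing X lets the opponent win at once, so sensible play treats the cells i-2..i+2 around each X as dead. The player left with no safe cell loses, so this is a normal-play take-away game on strips of safe cells.
Placing X at cell i (0-indexed) of a strip of k safe cells leaves independent strips of sizes max(0, i-2) and max(0, k-i-3). Hence G(k) = mex{ G(max(0,i-2)) XOR G(max(0,k-i-3)) : 0 <= i < k }, with G(0) = 0.
G(1): splits (0,0):0^0=0 -> mex({0}) = 1
G(2): splits (0,0):0^0=0 -> mex({0}) = 1
G(3): splits (0,0):0^0=0 -> mex({0}) = 1
G(4): splits (0,1):0^1=1 (0,0):0^0=0 -> mex({0, 1}) = 2
G(5): splits (0,2):0^1=1 (0,1):0^1=1 (0,0):0^0=0 -> mex({0, 1}) = 2
G(6) = mex({1}) = 0
G(7) = mex({0, 1, 2}) = 3
G(8) = mex({0, 1, 2}) = 3
G(9) = mex({0, 2}) = 1
G(10) = mex({0, 2, 3}) = 1
G(11) = mex({0, 3}) = 1
G(12) = mex({1, 3}) = 0
G(13) = mex({0, 1, 2, 3}) = 4
G(14) = mex({0, 1, 2}) = 3
G(15) = mex({0, 1, 2}) = 3
G(16) = mex({0, 1, 2, 4}) = 3
G(17) = mex({0, 1, 3, 4}) = 2
G(18) = mex({0, 1, 3, 4}) = 2
G(19) = mex({0, 1, 3, 5}) = 2
G(20) = mex({0, 1, 2, 3, 5}) = 4
G(21) = mex({0, 1, 2, 3, 5}) = 4
G(22) = mex({1, 2, 6}) = 0
G(23) = mex({0, 1, 2, 3, 4, 6}) = 5
G(24) = mex({0, 1, 2, 3, 4}) = 5
G(25) = mex({0, 1, 3, 4, 7}) = 2
G(26) = mex({0, 1, 3, 4, 5, 7}) = 2
G(27) = mex({0, 1, 3, 5}) = 2
G(28) = mex({0, 1, 2, 5}) = 3
G(29) = mex({0, 1, 2, 4, 5, 6}) = 3
G(30) = mex({1, 2, 4, 6}) = 0
G(31) = mex({0, 1, 2, 3, 4, 6}) = 5
G(32) = mex({1, 2, 3, 4, 7}) = 0
G(33) = mex({0, 3, 7}) = 1
G(34) = mex({0, 2, 3, 5, 7}) = 1
Therefore G(34) = 1.

1


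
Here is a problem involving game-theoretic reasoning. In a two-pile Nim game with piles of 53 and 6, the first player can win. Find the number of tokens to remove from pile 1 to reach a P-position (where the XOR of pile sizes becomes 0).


Piles: 53 and 6
Current XOR: 53 XOR 6 = 51 (non-zero, so this is an N-position).
To make the XOR zero, we need to find a move that balances the piles.
For pile 1 (size 53): target = 53 XOR 51 = 6
We reduce pile 1 from 53 to 6.
Tokens removed: 53 - 6 = 47
Verification: 6 XOR 6 = 0

47


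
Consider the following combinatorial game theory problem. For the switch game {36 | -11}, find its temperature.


The game is {36 | -11}, a switch {a | b} with numbers a > b.
Cooling {a | b} by t gives {a - t | b + t}, which stops being hot when a - t = b + t, i.e. at t = (a - b)/2. So the temperature of a switch is (a - b)/2.
Temperature = (Left option - Right option) / 2
= (36 - (-11)) / 2
= 47 / 2
= 47/2

47/2


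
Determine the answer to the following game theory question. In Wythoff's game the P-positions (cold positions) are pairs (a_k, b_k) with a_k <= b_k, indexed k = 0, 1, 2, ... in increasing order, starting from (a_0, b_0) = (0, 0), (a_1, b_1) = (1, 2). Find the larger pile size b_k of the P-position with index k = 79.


By Wythoff's theorem, a_k = floor(k * phi) and b_k = floor(k * phi^2) = a_k + k, where phi = (1 + sqrt(5))/2 is the golden ratio.
phi = (1 + sqrt(5))/2 = 1.618034
phi^2 = phi + 1 = 2.618034
k = 79
k * phi^2 = 79 * 2.618034 = 206.824685
b_79 = floor(k * phi^2) = 206 (check: a_79 + k = 127 + 79 = 206)

206


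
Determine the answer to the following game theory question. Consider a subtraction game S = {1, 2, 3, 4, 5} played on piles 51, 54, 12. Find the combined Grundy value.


Subtraction set: {1, 2, 3, 4, 5}
For this subtraction set, G(n) = n mod 6 (period = max + 1 = 6).
Pile 1 (size 51): G(51) = 51 mod 6 = 3
Pile 2 (size 54): G(54) = 54 mod 6 = 0
Pile 3 (size 12): G(12) = 12 mod 6 = 0
Total Grundy value = XOR of all: 3 XOR 0 XOR 0 = 3

3


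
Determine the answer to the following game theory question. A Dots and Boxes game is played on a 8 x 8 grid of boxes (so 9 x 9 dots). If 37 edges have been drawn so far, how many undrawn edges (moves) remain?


Grid: 8 x 8 boxes, i.e. 9 rows and 9 columns of dots.
Horizontal edges: (rows + 1) * cols = 9 * 8 = 72
Vertical edges: rows * (cols + 1) = 8 * 9 = 72
Total edges: 72 + 72 = 144
Edges drawn: 37
Remaining: 144 - 37 = 107

107


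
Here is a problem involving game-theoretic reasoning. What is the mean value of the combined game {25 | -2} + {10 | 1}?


G1 = {25 | -2}, G2 = {10 | 1}
Each is a switch {a | b} with numbers a > b; its mean value is (a + b)/2, and mean value is additive over game sums: m(G1 + G2) = m(G1) + m(G2).
Mean of G1 = (25 + (-2))/2 = 23/2 = 23/2
Mean of G2 = (10 + (1))/2 = 11/2 = 11/2
Mean of G1 + G2 = 23/2 + 11/2 = 17

17


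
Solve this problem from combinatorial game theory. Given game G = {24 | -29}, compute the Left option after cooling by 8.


Original game: {24 | -29} (a switch {a | b} with a > b).
Cooling by t (for t below the temperature (a - b)/2 = 53/2) taxes each move by t: {a | b} cooled by t is {a - t | b + t}.
Cooling amount: t = 8
Cooled Left option: 24 - 8 = 16
Cooled Right option: -29 + 8 = -21
Cooled game: {16 | -21}
Left option = 16

16


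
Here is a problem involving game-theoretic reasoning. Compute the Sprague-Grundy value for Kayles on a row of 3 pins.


Kayles: a move removes 1 or 2 adjacent pins from a contiguous row.
Removing pins from a row of k leaves two independent rows (a, b) with a + b = k - 1 (one pin) or a + b = k - 2 (two pins); an end removal gives a = 0.
By Sprague-Grundy, G(k) = mex{ G(a) XOR G(b) } over all these splits. G(0) = 0.
G(1): splits (0,0):0^0=0 -> mex({0}) = 1
G(2): splits (0,1):0^1=1 (0,0):0^0=0 -> mex({0, 1}) = 2
G(3): splits (0,2):0^2=2 (1,1):1^1=0 (0,1):0^1=1 -> mex({0, 1, 2}) = 3
Therefore G(3) = 3.

3


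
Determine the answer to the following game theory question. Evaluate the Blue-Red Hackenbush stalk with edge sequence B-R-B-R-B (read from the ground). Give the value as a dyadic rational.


Edges (from ground): B-R-B-R-B
By Berlekamp's sign-expansion rule, a Blue-Red Hackenbush stalk has the value of the surreal number whose sign sequence is the edge sequence with B -> + and R -> -.
Sign sequence: +-+-+
Trace the sign expansion in the surreal number tree, starting from 0:
Edge 1: B (sign +) -> bounds (0, +inf), value = 1
Edge 2: R (sign -) -> bounds (0, 1), value = 1/2
Edge 3: B (sign +) -> bounds (1/2, 1), value = 3/4
Edge 4: R (sign -) -> bounds (1/2, 3/4), value = 5/8
Edge 5: B (sign +) -> bounds (5/8, 3/4), value = 11/16
Game value = 11/16

11/16


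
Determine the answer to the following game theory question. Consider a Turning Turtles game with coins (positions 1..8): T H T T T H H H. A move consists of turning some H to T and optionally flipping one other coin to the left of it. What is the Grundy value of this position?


Coins: T H T T T H H H
Key fact: a single head at position k behaves exactly like a Nim heap of size k (turning it to T and optionally flipping a coin at j < k corresponds to moving the heap from k to j, or to 0), and heads combine as a disjunctive sum (two heads at the same place would cancel, matching j XOR j = 0). So the Nim-value is the XOR of the 1-indexed positions of the heads.
Face-up positions (1-indexed): [2, 6, 7, 8]
XOR 0 with 2: 0 XOR 2 = 2
XOR 2 with 6: 2 XOR 6 = 4
XOR 4 with 7: 4 XOR 7 = 3
XOR 3 with 8: 3 XOR 8 = 11
Nim-value = 11

11


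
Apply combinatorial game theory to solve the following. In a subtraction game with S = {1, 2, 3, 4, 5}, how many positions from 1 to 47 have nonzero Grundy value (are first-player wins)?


Subtraction set S = {1, 2, 3, 4, 5}, so G(n) = n mod 6.
G(n) = 0 when n is a multiple of 6.
Multiples of 6 in [1, 47]: 7
N-positions (nonzero Grundy) = 47 - 7 = 40

40


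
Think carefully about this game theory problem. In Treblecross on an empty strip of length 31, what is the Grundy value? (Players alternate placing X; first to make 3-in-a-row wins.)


Treblecross: place X on empty cells; 3-in-a-row wins.
Playing within two cells of an existing X lets the opponent win at once, so sensible play treats the cells i-2..i+2 around each X as dead. The player left with no safe cell loses, so this is a normal-play take-away game on strips of safe cells.
Placing X at cell i (0-indexed) of a strip of k safe cells leaves independent strips of sizes max(0, i-2) and max(0, k-i-3). Hence G(k) = mex{ G(max(0,i-2)) XOR G(max(0,k-i-3)) : 0 <= i < k }, with G(0) = 0.
G(1): splits (0,0):0^0=0 -> mex({0}) = 1
G(2): splits (0,0):0^0=0 -> mex({0}) = 1
G(3): splits (0,0):0^0=0 -> mex({0}) = 1
G(4): splits (0,1):0^1=1 (0,0):0^0=0 -> mex({0, 1}) = 2
G(5): splits (0,2):0^1=1 (0,1):0^1=1 (0,0):0^0=0 -> mex({0, 1}) = 2
G(6) = mex({1}) = 0
G(7) = mex({0, 1, 2}) = 3
G(8) = mex({0, 1, 2}) = 3
G(9) = mex({0, 2}) = 1
G(10) = mex({0, 2, 3}) = 1
G(11) = mex({0, 3}) = 1
G(12) = mex({1, 3}) = 0
G(13) = mex({0, 1, 2, 3}) = 4
G(14) = mex({0, 1, 2}) = 3
G(15) = mex({0, 1, 2}) = 3
G(16) = mex({0, 1, 2, 4}) = 3
G(17) = mex({0, 1, 3, 4}) = 2
G(18) = mex({0, 1, 3, 4}) = 2
G(19) = mex({0, 1, 3, 5}) = 2
G(20) = mex({0, 1, 2, 3, 5}) = 4
G(21) = mex({0, 1, 2, 3, 5}) = 4
G(22) = mex({1, 2, 6}) = 0
G(23) = mex({0, 1, 2, 3, 4, 6}) = 5
G(24) = mex({0, 1, 2, 3, 4}) = 5
G(25) = mex({0, 1, 3, 4, 7}) = 2
G(26) = mex({0, 1, 3, 4, 5, 7}) = 2
G(27) = mex({0, 1, 3, 5}) = 2
G(28) = mex({0, 1, 2, 5}) = 3
G(29) = mex({0, 1, 2, 4, 5, 6}) = 3
G(30) = mex({1, 2, 4, 6}) = 0
G(31) = mex({0, 1, 2, 3, 4, 6}) = 5
Therefore G(31) = 5.

5


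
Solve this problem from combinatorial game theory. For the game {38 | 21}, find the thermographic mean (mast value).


Game = {38 | 21}, a switch {a | b} with numbers a > b.
Its thermograph has left wall a - t and right wall b + t, which meet at t = (a - b)/2, where both equal (a + b)/2. So the mast (mean value) is at (a + b)/2.
Mean = (38 + (21))/2 = 59/2 = 59/2

59/2


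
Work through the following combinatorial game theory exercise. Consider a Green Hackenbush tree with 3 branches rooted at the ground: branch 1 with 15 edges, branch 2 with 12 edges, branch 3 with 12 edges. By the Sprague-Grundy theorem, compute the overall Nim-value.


The tree has 3 branches from the ground vertex.
In Green Hackenbush, the Nim-value of a simple path of length k is k.
Branch 1: length 15, Nim-value = 15
Branch 2: length 12, Nim-value = 12
Branch 3: length 12, Nim-value = 12
Total Nim-value = XOR of all branch values:
0 XOR 15 = 15
15 XOR 12 = 3
3 XOR 12 = 15
Nim-value of the tree = 15

15


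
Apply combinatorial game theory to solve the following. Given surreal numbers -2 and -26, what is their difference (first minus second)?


x = -2, y = -26
x - y = -2 - -26 = 24

24


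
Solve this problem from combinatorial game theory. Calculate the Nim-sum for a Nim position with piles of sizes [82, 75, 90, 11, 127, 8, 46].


We need the XOR (exclusive or) of all pile sizes.
After XOR-ing pile 1 (size 82): 0 XOR 82 = 82
After XOR-ing pile 2 (size 75): 82 XOR 75 = 25
After XOR-ing pile 3 (size 90): 25 XOR 90 = 67
After XOR-ing pile 4 (size 11): 67 XOR 11 = 72
After XOR-ing pile 5 (size 127): 72 XOR 127 = 55
After XOR-ing pile 6 (size 8): 55 XOR 8 = 63
After XOR-ing pile 7 (size 46): 63 XOR 46 = 17
The Nim-value of this position is 17.

17


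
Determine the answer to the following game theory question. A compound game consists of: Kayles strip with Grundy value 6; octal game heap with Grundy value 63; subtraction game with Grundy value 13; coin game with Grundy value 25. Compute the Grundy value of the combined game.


By the Sprague-Grundy theorem, the Grundy value of a sum of games is the XOR of individual Grundy values.
Kayles strip: Grundy value = 6. Running XOR: 0 XOR 6 = 6
octal game heap: Grundy value = 63. Running XOR: 6 XOR 63 = 57
subtraction game: Grundy value = 13. Running XOR: 57 XOR 13 = 52
coin game: Grundy value = 25. Running XOR: 52 XOR 25 = 45
The combined Grundy value is 45.

45


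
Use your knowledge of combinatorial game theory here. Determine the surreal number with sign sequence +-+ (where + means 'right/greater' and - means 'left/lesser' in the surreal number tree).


Sign expansion: +-+
Rule: track bounds (lo, hi), initially (-inf, +inf). On '+', the current value becomes lo and we move to the simplest number in (value, hi): value + 1 if hi = +inf, otherwise the midpoint (value + hi)/2. On '-', the current value becomes hi and we move to value - 1 if lo = -inf, otherwise the midpoint (lo + value)/2.
Start at 0.
Step 1: sign = +, move right. Bounds: (0, +inf). Value = 1
Step 2: sign = -, move left. Bounds: (0, 1). Value = 1/2
Step 3: sign = +, move right. Bounds: (1/2, 1). Value = 3/4
The surreal number with sign expansion +-+ is 3/4.

3/4


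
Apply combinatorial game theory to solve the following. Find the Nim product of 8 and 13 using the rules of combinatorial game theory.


Nim multiplication is bilinear over XOR: (u XOR v) * w = (u*w) XOR (v*w).
So we split each operand into its bit components and XOR the pairwise Nim products.
8 = 8 (as XOR of powers of 2).
13 = 1 + 4 + 8 (as XOR of powers of 2).
Using the standard Nim-product table on single bits:
  2*2 = 3,   2*4 = 8,   2*8 = 12,
  4*4 = 6,   4*8 = 11,  8*8 = 13,
and  1*x = x (identity), k*l = l*k (commutative).
Pairwise Nim products:
  8 * 1 = 8
  8 * 4 = 11
  8 * 8 = 13
XOR them: 8 XOR 11 XOR 13 = 14.
Result: 8 * 13 = 14 (in Nim).

14


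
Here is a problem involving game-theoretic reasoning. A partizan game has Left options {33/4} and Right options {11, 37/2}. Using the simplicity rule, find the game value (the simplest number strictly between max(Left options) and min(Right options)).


Left options: {33/4}, max = 33/4
Right options: {11, 37/2}, min = 11
All options are numbers and max(Left) < min(Right), so by the simplicity theorem the value is the simplest (earliest-born) number strictly between 33/4 and 11.
Integers 9 through 10 all lie strictly between 33/4 and 11.
Among integers, the simplest (lowest birthday = smallest |n|; 0 is born on day 0, +-n on day n) is 9.
No non-integer in the interval can be simpler: if x is a non-integer in the interval, then floor(x) or ceil(x) also lies in the interval (the interval contains an integer), and both are proper prefixes of x's sign expansion, i.e. born earlier. So the game value is 9.
Game value = 9

9


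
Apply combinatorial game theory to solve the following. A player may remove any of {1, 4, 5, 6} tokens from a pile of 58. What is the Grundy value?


The subtraction set is S = {1, 4, 5, 6}.
G(k) = mex{ G(k - s) : s in S, s <= k }. We compute iteratively: G(0) = 0.
G(1) = mex({0}) = 1
G(2) = mex({1}) = 0
G(3) = mex({0}) = 1
G(4) = mex({0, 1}) = 2
G(5) = mex({0, 1, 2}) = 3
G(6) = mex({0, 1, 3}) = 2
G(7) = mex({0, 1, 2}) = 3
G(8) = mex({0, 1, 2, 3}) = 4
G(9) = mex({1, 2, 3, 4}) = 0
G(10) = mex({0, 2, 3}) = 1
G(11) = mex({1, 2, 3}) = 0
G(12) = mex({0, 2, 3, 4}) = 1
G(13) = mex({0, 1, 3, 4}) = 2
G(14) = mex({0, 1, 2, 4}) = 3
Observe that G(9)..G(14) = 0, 1, 0, 1, 2, 3 repeats G(0)..G(5) = 0, 1, 0, 1, 2, 3.
For k >= max(S) = 6, G(k) is determined by the previous 6 values G(k-6)..G(k-1); a window of 6 consecutive values has recurred shifted by 9, so by induction G(k + 9) = G(k) for all k >= 0: the sequence is periodic from the start with period 9.
One period: G(0..8) = 0, 1, 0, 1, 2, 3, 2, 3, 4.
58 mod 9 = 4, so G(58) = G(4) = 2.

2


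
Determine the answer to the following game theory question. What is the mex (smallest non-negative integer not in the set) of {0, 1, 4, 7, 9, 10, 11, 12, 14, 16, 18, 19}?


Set = {0, 1, 4, 7, 9, 10, 11, 12, 14, 16, 18, 19}
0 is in the set.
1 is in the set.
2 is NOT in the set. This is the mex.
mex = 2

2


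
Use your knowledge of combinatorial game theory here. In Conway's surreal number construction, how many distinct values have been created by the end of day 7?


Day 0: {|} = 0 is born. Count = 1.
Day n: the number of surreal numbers born by day n is 2^(n+1) - 1.
By day 0: 2^1 - 1 = 1
By day 1: 2^2 - 1 = 3
By day 2: 2^3 - 1 = 7
By day 3: 2^4 - 1 = 15
By day 4: 2^5 - 1 = 31
By day 5: 2^6 - 1 = 63
By day 6: 2^7 - 1 = 127
By day 7: 2^8 - 1 = 255
By day 7: 255 surreal numbers.

255


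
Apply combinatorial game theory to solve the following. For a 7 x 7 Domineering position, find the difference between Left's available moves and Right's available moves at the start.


Board is 7 x 7 (rows x cols).
Left (vertical) placements: (rows-1) * cols = 6 * 7 = 42
Right (horizontal) placements: rows * (cols-1) = 7 * 6 = 42
Advantage = Left - Right = 42 - 42 = 0

0


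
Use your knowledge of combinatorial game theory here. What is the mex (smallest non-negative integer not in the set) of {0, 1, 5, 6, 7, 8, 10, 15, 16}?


Set = {0, 1, 5, 6, 7, 8, 10, 15, 16}
0 is in the set.
1 is in the set.
2 is NOT in the set. This is the mex.
mex = 2

2


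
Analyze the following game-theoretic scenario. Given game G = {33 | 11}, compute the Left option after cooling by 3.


Original game: {33 | 11} (a switch {a | b} with a > b).
Cooling by t (for t below the temperature (a - b)/2 = 11) taxes each move by t: {a | b} cooled by t is {a - t | b + t}.
Cooling amount: t = 3
Cooled Left option: 33 - 3 = 30
Cooled Right option: 11 + 3 = 14
Cooled game: {30 | 14}
Left option = 30

30


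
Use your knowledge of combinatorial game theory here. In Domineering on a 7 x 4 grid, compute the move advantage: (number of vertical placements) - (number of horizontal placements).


Board is 7 x 4 (rows x cols).
Left (vertical) placements: (rows-1) * cols = 6 * 4 = 24
Right (horizontal) placements: rows * (cols-1) = 7 * 3 = 21
Advantage = Left - Right = 24 - 21 = 3

3


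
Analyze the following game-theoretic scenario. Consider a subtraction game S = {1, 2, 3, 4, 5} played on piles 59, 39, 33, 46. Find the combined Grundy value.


Subtraction set: {1, 2, 3, 4, 5}
For this subtraction set, G(n) = n mod 6 (period = max + 1 = 6).
Pile 1 (size 59): G(59) = 59 mod 6 = 5
Pile 2 (size 39): G(39) = 39 mod 6 = 3
Pile 3 (size 33): G(33) = 33 mod 6 = 3
Pile 4 (size 46): G(46) = 46 mod 6 = 4
Total Grundy value = XOR of all: 5 XOR 3 XOR 3 XOR 4 = 1

1


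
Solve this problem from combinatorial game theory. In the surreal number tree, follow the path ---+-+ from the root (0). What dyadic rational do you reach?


Sign expansion: ---+-+
Rule: track bounds (lo, hi), initially (-inf, +inf). On '+', the current value becomes lo and we move to the simplest number in (value, hi): value + 1 if hi = +inf, otherwise the midpoint (value + hi)/2. On '-', the current value becomes hi and we move to value - 1 if lo = -inf, otherwise the midpoint (lo + value)/2.
Start at 0.
Step 1: sign = -, move left. Bounds: (-inf, 0). Value = -1
Step 2: sign = -, move left. Bounds: (-inf, -1). Value = -2
Step 3: sign = -, move left. Bounds: (-inf, -2). Value = -3
Step 4: sign = +, move right. Bounds: (-3, -2). Value = -5/2
Step 5: sign = -, move left. Bounds: (-3, -5/2). Value = -11/4
Step 6: sign = +, move right. Bounds: (-11/4, -5/2). Value = -21/8
The surreal number with sign expansion ---+-+ is -21/8.

-21/8


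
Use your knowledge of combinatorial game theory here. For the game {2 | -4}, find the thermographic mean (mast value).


Game = {2 | -4}, a switch {a | b} with numbers a > b.
Its thermograph has left wall a - t and right wall b + t, which meet at t = (a - b)/2, where both equal (a + b)/2. So the mast (mean value) is at (a + b)/2.
Mean = (2 + (-4))/2 = -2/2 = -1

-1


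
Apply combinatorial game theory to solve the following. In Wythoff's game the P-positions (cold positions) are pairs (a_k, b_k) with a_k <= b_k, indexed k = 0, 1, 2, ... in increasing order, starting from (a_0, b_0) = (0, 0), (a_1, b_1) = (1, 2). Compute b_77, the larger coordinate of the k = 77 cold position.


By Wythoff's theorem, a_k = floor(k * phi) and b_k = floor(k * phi^2) = a_k + k, where phi = (1 + sqrt(5))/2 is the golden ratio.
phi = (1 + sqrt(5))/2 = 1.618034
phi^2 = phi + 1 = 2.618034
k = 77
k * phi^2 = 77 * 2.618034 = 201.588617
b_77 = floor(k * phi^2) = 201 (check: a_77 + k = 124 + 77 = 201)

201


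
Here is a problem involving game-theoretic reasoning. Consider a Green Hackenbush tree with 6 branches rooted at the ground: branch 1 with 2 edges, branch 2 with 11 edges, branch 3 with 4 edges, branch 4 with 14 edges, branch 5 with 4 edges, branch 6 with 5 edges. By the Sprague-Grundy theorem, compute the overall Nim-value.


The tree has 6 branches from the ground vertex.
In Green Hackenbush, the Nim-value of a simple path of length k is k.
Branch 1: length 2, Nim-value = 2
Branch 2: length 11, Nim-value = 11
Branch 3: length 4, Nim-value = 4
Branch 4: length 14, Nim-value = 14
Branch 5: length 4, Nim-value = 4
Branch 6: length 5, Nim-value = 5
Total Nim-value = XOR of all branch values:
0 XOR 2 = 2
2 XOR 11 = 9
9 XOR 4 = 13
13 XOR 14 = 3
3 XOR 4 = 7
7 XOR 5 = 2
Nim-value of the tree = 2

2


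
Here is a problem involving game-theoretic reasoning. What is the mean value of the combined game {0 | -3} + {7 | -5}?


G1 = {0 | -3}, G2 = {7 | -5}
Each is a switch {a | b} with numbers a > b; its mean value is (a + b)/2, and mean value is additive over game sums: m(G1 + G2) = m(G1) + m(G2).
Mean of G1 = (0 + (-3))/2 = -3/2 = -3/2
Mean of G2 = (7 + (-5))/2 = 2/2 = 1
Mean of G1 + G2 = -3/2 + 1 = -1/2

-1/2


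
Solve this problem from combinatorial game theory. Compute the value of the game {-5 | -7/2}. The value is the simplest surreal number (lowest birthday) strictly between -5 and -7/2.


Left options: {-5}, max = -5
Right options: {-7/2}, min = -7/2
All options are numbers and max(Left) < min(Right), so by the simplicity theorem the value is the simplest (earliest-born) number strictly between -5 and -7/2.
The only integer strictly between -5 and -7/2 is -4.
No non-integer in the interval can be simpler: if x is a non-integer in the interval, then floor(x) or ceil(x) also lies in the interval (the interval contains an integer), and both are proper prefixes of x's sign expansion, i.e. born earlier. So the game value is -4.
Game value = -4

-4


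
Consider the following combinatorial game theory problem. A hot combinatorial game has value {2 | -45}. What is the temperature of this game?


The game is {2 | -45}, a switch {a | b} with numbers a > b.
Cooling {a | b} by t gives {a - t | b + t}, which stops being hot when a - t = b + t, i.e. at t = (a - b)/2. So the temperature of a switch is (a - b)/2.
Temperature = (Left option - Right option) / 2
= (2 - (-45)) / 2
= 47 / 2
= 47/2

47/2


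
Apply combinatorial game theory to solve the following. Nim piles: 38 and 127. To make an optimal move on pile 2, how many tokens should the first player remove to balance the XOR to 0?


Piles: 38 and 127
Current XOR: 38 XOR 127 = 89 (non-zero, so this is an N-position).
To make the XOR zero, we need to find a move that balances the piles.
For pile 2 (size 127): target = 127 XOR 89 = 38
We reduce pile 2 from 127 to 38.
Tokens removed: 127 - 38 = 89
Verification: 38 XOR 38 = 0

89


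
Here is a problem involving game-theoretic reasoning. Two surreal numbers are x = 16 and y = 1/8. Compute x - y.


x = 16, y = 1/8
Converting to common denominator: 8
x = 128/8, y = 1/8
x - y = 16 - 1/8 = 127/8

127/8


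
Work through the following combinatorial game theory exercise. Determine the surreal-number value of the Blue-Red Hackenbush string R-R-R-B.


Edges (from ground): R-R-R-B
By Berlekamp's sign-expansion rule, a Blue-Red Hackenbush stalk has the value of the surreal number whose sign sequence is the edge sequence with B -> + and R -> -.
Sign sequence: ---+
Trace the sign expansion in the surreal number tree, starting from 0:
Edge 1: R (sign -) -> bounds (-inf, 0), value = -1
Edge 2: R (sign -) -> bounds (-inf, -1), value = -2
Edge 3: R (sign -) -> bounds (-inf, -2), value = -3
Edge 4: B (sign +) -> bounds (-3, -2), value = -5/2
Game value = -5/2

-5/2


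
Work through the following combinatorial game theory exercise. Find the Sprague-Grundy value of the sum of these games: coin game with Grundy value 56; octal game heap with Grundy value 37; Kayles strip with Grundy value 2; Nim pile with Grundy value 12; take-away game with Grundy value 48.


By the Sprague-Grundy theorem, the Grundy value of a sum of games is the XOR of individual Grundy values.
coin game: Grundy value = 56. Running XOR: 0 XOR 56 = 56
octal game heap: Grundy value = 37. Running XOR: 56 XOR 37 = 29
Kayles strip: Grundy value = 2. Running XOR: 29 XOR 2 = 31
Nim pile: Grundy value = 12. Running XOR: 31 XOR 12 = 19
take-away game: Grundy value = 48. Running XOR: 19 XOR 48 = 35
The combined Grundy value is 35.

35


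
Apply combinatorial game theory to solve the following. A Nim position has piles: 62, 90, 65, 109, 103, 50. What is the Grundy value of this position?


We need the XOR (exclusive or) of all pile sizes.
After XOR-ing pile 1 (size 62): 0 XOR 62 = 62
After XOR-ing pile 2 (size 90): 62 XOR 90 = 100
After XOR-ing pile 3 (size 65): 100 XOR 65 = 37
After XOR-ing pile 4 (size 109): 37 XOR 109 = 72
After XOR-ing pile 5 (size 103): 72 XOR 103 = 47
After XOR-ing pile 6 (size 50): 47 XOR 50 = 29
The Nim-value of this position is 29.

29


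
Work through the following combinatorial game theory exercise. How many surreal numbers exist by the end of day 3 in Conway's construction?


Day 0: {|} = 0 is born. Count = 1.
Day n: the number of surreal numbers born by day n is 2^(n+1) - 1.
By day 0: 2^1 - 1 = 1
By day 1: 2^2 - 1 = 3
By day 2: 2^3 - 1 = 7
By day 3: 2^4 - 1 = 15
By day 3: 15 surreal numbers.

15


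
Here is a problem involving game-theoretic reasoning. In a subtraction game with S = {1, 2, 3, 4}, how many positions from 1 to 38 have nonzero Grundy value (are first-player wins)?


Subtraction set S = {1, 2, 3, 4}, so G(n) = n mod 5.
G(n) = 0 when n is a multiple of 5.
Multiples of 5 in [1, 38]: 7
N-positions (nonzero Grundy) = 38 - 7 = 31

31


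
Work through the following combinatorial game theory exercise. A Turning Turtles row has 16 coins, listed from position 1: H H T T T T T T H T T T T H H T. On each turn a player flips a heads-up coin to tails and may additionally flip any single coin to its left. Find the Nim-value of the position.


Coins: H H T T T T T T H T T T T H H T
Key fact: a single head at position k behaves exactly like a Nim heap of size k (turning it to T and optionally flipping a coin at j < k corresponds to moving the heap from k to j, or to 0), and heads combine as a disjunctive sum (two heads at the same place would cancel, matching j XOR j = 0). So the Nim-value is the XOR of the 1-indexed positions of the heads.
Face-up positions (1-indexed): [1, 2, 9, 14, 15]
XOR 0 with 1: 0 XOR 1 = 1
XOR 1 with 2: 1 XOR 2 = 3
XOR 3 with 9: 3 XOR 9 = 10
XOR 10 with 14: 10 XOR 14 = 4
XOR 4 with 15: 4 XOR 15 = 11
Nim-value = 11

11


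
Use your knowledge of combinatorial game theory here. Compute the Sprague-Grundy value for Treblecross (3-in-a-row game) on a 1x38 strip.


Treblecross: place X on empty cells; 3-in-a-row wins.
Playing within two cells of an existing X lets the opponent win at once, so sensible play treats the cells i-2..i+2 around each X as dead. The player left with no safe cell loses, so this is a normal-play take-away game on strips of safe cells.
Placing X at cell i (0-indexed) of a strip of k safe cells leaves independent strips of sizes max(0, i-2) and max(0, k-i-3). Hence G(k) = mex{ G(max(0,i-2)) XOR G(max(0,k-i-3)) : 0 <= i < k }, with G(0) = 0.
G(1): splits (0,0):0^0=0 -> mex({0}) = 1
G(2): splits (0,0):0^0=0 -> mex({0}) = 1
G(3): splits (0,0):0^0=0 -> mex({0}) = 1
G(4): splits (0,1):0^1=1 (0,0):0^0=0 -> mex({0, 1}) = 2
G(5): splits (0,2):0^1=1 (0,1):0^1=1 (0,0):0^0=0 -> mex({0, 1}) = 2
G(6) = mex({1}) = 0
G(7) = mex({0, 1, 2}) = 3
G(8) = mex({0, 1, 2}) = 3
G(9) = mex({0, 2}) = 1
G(10) = mex({0, 2, 3}) = 1
G(11) = mex({0, 3}) = 1
G(12) = mex({1, 3}) = 0
G(13) = mex({0, 1, 2, 3}) = 4
G(14) = mex({0, 1, 2}) = 3
G(15) = mex({0, 1, 2}) = 3
G(16) = mex({0, 1, 2, 4}) = 3
G(17) = mex({0, 1, 3, 4}) = 2
G(18) = mex({0, 1, 3, 4}) = 2
G(19) = mex({0, 1, 3, 5}) = 2
G(20) = mex({0, 1, 2, 3, 5}) = 4
G(21) = mex({0, 1, 2, 3, 5}) = 4
G(22) = mex({1, 2, 6}) = 0
G(23) = mex({0, 1, 2, 3, 4, 6}) = 5
G(24) = mex({0, 1, 2, 3, 4}) = 5
G(25) = mex({0, 1, 3, 4, 7}) = 2
G(26) = mex({0, 1, 3, 4, 5, 7}) = 2
G(27) = mex({0, 1, 3, 5}) = 2
G(28) = mex({0, 1, 2, 5}) = 3
G(29) = mex({0, 1, 2, 4, 5, 6}) = 3
G(30) = mex({1, 2, 4, 6}) = 0
G(31) = mex({0, 1, 2, 3, 4, 6}) = 5
G(32) = mex({1, 2, 3, 4, 7}) = 0
G(33) = mex({0, 3, 7}) = 1
G(34) = mex({0, 2, 3, 5, 7}) = 1
G(35) = mex({0, 2, 3, 5, 6}) = 1
G(36) = mex({0, 1, 2, 5, 6}) = 3
G(37) = mex({0, 1, 2, 4, 5, 6}) = 3
G(38) = mex({0, 1, 2, 4}) = 3
Therefore G(38) = 3.

3


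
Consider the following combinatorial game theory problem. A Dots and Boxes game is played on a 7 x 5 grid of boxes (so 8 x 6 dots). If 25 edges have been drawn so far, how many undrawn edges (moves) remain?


Grid: 7 x 5 boxes, i.e. 8 rows and 6 columns of dots.
Horizontal edges: (rows + 1) * cols = 8 * 5 = 40
Vertical edges: rows * (cols + 1) = 7 * 6 = 42
Total edges: 40 + 42 = 82
Edges drawn: 25
Remaining: 82 - 25 = 57

57


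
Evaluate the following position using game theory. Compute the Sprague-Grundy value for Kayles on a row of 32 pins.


Kayles: a move removes 1 or 2 adjacent pins from a contiguous row.
Removing pins from a row of k leaves two independent rows (a, b) with a + b = k - 1 (one pin) or a + b = k - 2 (two pins); an end removal gives a = 0.
By Sprague-Grundy, G(k) = mex{ G(a) XOR G(b) } over all these splits. G(0) = 0.
G(1): splits (0,0):0^0=0 -> mex({0}) = 1
G(2): splits (0,1):0^1=1 (0,0):0^0=0 -> mex({0, 1}) = 2
G(3): splits (0,2):0^2=2 (1,1):1^1=0 (0,1):0^1=1 -> mex({0, 1, 2}) = 3
G(4): splits (0,3):0^3=3 (1,2):1^2=3 (0,2):0^2=2 (1,1):1^1=0 -> mex({0, 2, 3}) = 1
G(5): splits (0,4):0^1=1 (1,3):1^3=2 (2,2):2^2=0 (0,3):0^3=3 (1,2):1^2=3 -> mex({0, 1, 2, 3}) = 4
G(6) = mex({0, 1, 2, 4}) = 3
G(7) = mex({0, 1, 3, 4, 5}) = 2
G(8) = mex({0, 2, 3, 5, 6}) = 1
G(9) = mex({0, 1, 2, 3, 6, 7}) = 4
G(10) = mex({0, 1, 3, 4, 5, 7}) = 2
G(11) = mex({0, 1, 2, 3, 4, 5}) = 6
G(12) = mex({0, 1, 2, 3, 5, 6, 7}) = 4
G(13) = mex({0, 2, 3, 4, 6, 7}) = 1
G(14) = mex({0, 1, 4, 5, 6, 7}) = 2
G(15) = mex({0, 1, 2, 3, 4, 5, 6}) = 7
G(16) = mex({0, 2, 3, 5, 6, 7}) = 1
G(17) = mex({0, 1, 2, 3, 5, 6, 7}) = 4
G(18) = mex({0, 1, 2, 4, 5, 6}) = 3
G(19) = mex({0, 1, 3, 4, 5, 7}) = 2
G(20) = mex({0, 2, 3, 4, 5, 6, 7}) = 1
G(21) = mex({0, 1, 2, 3, 5, 6, 7}) = 4
G(22) = mex({0, 1, 2, 3, 4, 5, 7}) = 6
G(23) = mex({0, 1, 2, 3, 4, 5, 6}) = 7
G(24) = mex({0, 1, 2, 3, 5, 6, 7}) = 4
G(25) = mex({0, 2, 3, 4, 6, 7}) = 1
G(26) = mex({0, 1, 3, 4, 5, 6, 7}) = 2
G(27) = mex({0, 1, 2, 3, 4, 5, 6, 7}) = 8
G(28) = mex({0, 1, 2, 3, 4, 6, 7, 8}) = 5
G(29) = mex({0, 1, 2, 3, 5, 6, 7, 8, 9}) = 4
G(30) = mex({0, 1, 2, 3, 4, 5, 6, 9, 10}) = 7
G(31) = mex({0, 1, 3, 4, 5, 7, 10, 11}) = 2
G(32) = mex({0, 2, 3, 4, 5, 6, 7, 9, 11}) = 1
Therefore G(32) = 1.

1


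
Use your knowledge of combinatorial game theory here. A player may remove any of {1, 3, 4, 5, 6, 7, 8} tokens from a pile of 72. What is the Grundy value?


The subtraction set is S = {1, 3, 4, 5, 6, 7, 8}.
G(k) = mex{ G(k - s) : s in S, s <= k }. We compute iteratively: G(0) = 0.
G(1) = mex({0}) = 1
G(2) = mex({1}) = 0
G(3) = mex({0}) = 1
G(4) = mex({0, 1}) = 2
G(5) = mex({0, 1, 2}) = 3
G(6) = mex({0, 1, 3}) = 2
G(7) = mex({0, 1, 2}) = 3
G(8) = mex({0, 1, 2, 3}) = 4
G(9) = mex({0, 1, 2, 3, 4}) = 5
G(10) = mex({0, 1, 2, 3, 5}) = 4
G(11) = mex({1, 2, 3, 4}) = 0
G(12) = mex({0, 2, 3, 4, 5}) = 1
G(13) = mex({1, 2, 3, 4, 5}) = 0
G(14) = mex({0, 2, 3, 4, 5}) = 1
G(15) = mex({0, 1, 3, 4, 5}) = 2
G(16) = mex({0, 1, 2, 4, 5}) = 3
G(17) = mex({0, 1, 3, 4, 5}) = 2
G(18) = mex({0, 1, 2, 4}) = 3
Observe that G(11)..G(18) = 0, 1, 0, 1, 2, 3, 2, 3 repeats G(0)..G(7) = 0, 1, 0, 1, 2, 3, 2, 3.
For k >= max(S) = 8, G(k) is determined by the previous 8 values G(k-8)..G(k-1); a window of 8 consecutive values has recurred shifted by 11, so by induction G(k + 11) = G(k) for all k >= 0: the sequence is periodic from the start with period 11.
One period: G(0..10) = 0, 1, 0, 1, 2, 3, 2, 3, 4, 5, 4.
72 mod 11 = 6, so G(72) = G(6) = 2.

2


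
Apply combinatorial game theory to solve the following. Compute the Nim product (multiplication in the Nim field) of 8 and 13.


Nim multiplication is bilinear over XOR: (u XOR v) * w = (u*w) XOR (v*w).
So we split each operand into its bit components and XOR the pairwise Nim products.
8 = 8 (as XOR of powers of 2).
13 = 1 + 4 + 8 (as XOR of powers of 2).
Using the standard Nim-product table on single bits:
  2*2 = 3,   2*4 = 8,   2*8 = 12,
  4*4 = 6,   4*8 = 11,  8*8 = 13,
and  1*x = x (identity), k*l = l*k (commutative).
Pairwise Nim products:
  8 * 1 = 8
  8 * 4 = 11
  8 * 8 = 13
XOR them: 8 XOR 11 XOR 13 = 14.
Result: 8 * 13 = 14 (in Nim).

14


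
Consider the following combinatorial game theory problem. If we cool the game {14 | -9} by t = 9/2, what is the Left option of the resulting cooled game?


Original game: {14 | -9} (a switch {a | b} with a > b).
Cooling by t (for t below the temperature (a - b)/2 = 23/2) taxes each move by t: {a | b} cooled by t is {a - t | b + t}.
Cooling amount: t = 9/2
Cooled Left option: 14 - 9/2 = 19/2
Cooled Right option: -9 + 9/2 = -9/2
Cooled game: {19/2 | -9/2}
Left option = 19/2

19/2


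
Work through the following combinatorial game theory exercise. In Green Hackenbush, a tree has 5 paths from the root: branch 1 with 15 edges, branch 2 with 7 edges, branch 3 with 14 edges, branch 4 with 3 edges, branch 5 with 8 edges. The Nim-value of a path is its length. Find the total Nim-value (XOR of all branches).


The tree has 5 branches from the ground vertex.
In Green Hackenbush, the Nim-value of a simple path of length k is k.
Branch 1: length 15, Nim-value = 15
Branch 2: length 7, Nim-value = 7
Branch 3: length 14, Nim-value = 14
Branch 4: length 3, Nim-value = 3
Branch 5: length 8, Nim-value = 8
Total Nim-value = XOR of all branch values:
0 XOR 15 = 15
15 XOR 7 = 8
8 XOR 14 = 6
6 XOR 3 = 5
5 XOR 8 = 13
Nim-value of the tree = 13

13


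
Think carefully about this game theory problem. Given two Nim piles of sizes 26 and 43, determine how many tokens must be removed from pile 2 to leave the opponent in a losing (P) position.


Piles: 26 and 43
Current XOR: 26 XOR 43 = 49 (non-zero, so this is an N-position).
To make the XOR zero, we need to find a move that balances the piles.
For pile 2 (size 43): target = 43 XOR 49 = 26
We reduce pile 2 from 43 to 26.
Tokens removed: 43 - 26 = 17
Verification: 26 XOR 26 = 0

17


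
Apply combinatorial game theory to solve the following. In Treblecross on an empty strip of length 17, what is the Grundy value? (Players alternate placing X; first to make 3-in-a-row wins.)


Treblecross: place X on empty cells; 3-in-a-row wins.
Playing within two cells of an existing X lets the opponent win at once, so sensible play treats the cells i-2..i+2 around each X as dead. The player left with no safe cell loses, so this is a normal-play take-away game on strips of safe cells.
Placing X at cell i (0-indexed) of a strip of k safe cells leaves independent strips of sizes max(0, i-2) and max(0, k-i-3). Hence G(k) = mex{ G(max(0,i-2)) XOR G(max(0,k-i-3)) : 0 <= i < k }, with G(0) = 0.
G(1): splits (0,0):0^0=0 -> mex({0}) = 1
G(2): splits (0,0):0^0=0 -> mex({0}) = 1
G(3): splits (0,0):0^0=0 -> mex({0}) = 1
G(4): splits (0,1):0^1=1 (0,0):0^0=0 -> mex({0, 1}) = 2
G(5): splits (0,2):0^1=1 (0,1):0^1=1 (0,0):0^0=0 -> mex({0, 1}) = 2
G(6) = mex({1}) = 0
G(7) = mex({0, 1, 2}) = 3
G(8) = mex({0, 1, 2}) = 3
G(9) = mex({0, 2}) = 1
G(10) = mex({0, 2, 3}) = 1
G(11) = mex({0, 3}) = 1
G(12) = mex({1, 3}) = 0
G(13) = mex({0, 1, 2, 3}) = 4
G(14) = mex({0, 1, 2}) = 3
G(15) = mex({0, 1, 2}) = 3
G(16) = mex({0, 1, 2, 4}) = 3
G(17) = mex({0, 1, 3, 4}) = 2
Therefore G(17) = 2.

2


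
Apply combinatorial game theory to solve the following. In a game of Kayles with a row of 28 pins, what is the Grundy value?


Kayles: a move removes 1 or 2 adjacent pins from a contiguous row.
Removing pins from a row of k leaves two independent rows (a, b) with a + b = k - 1 (one pin) or a + b = k - 2 (two pins); an end removal gives a = 0.
By Sprague-Grundy, G(k) = mex{ G(a) XOR G(b) } over all these splits. G(0) = 0.
G(1): splits (0,0):0^0=0 -> mex({0}) = 1
G(2): splits (0,1):0^1=1 (0,0):0^0=0 -> mex({0, 1}) = 2
G(3): splits (0,2):0^2=2 (1,1):1^1=0 (0,1):0^1=1 -> mex({0, 1, 2}) = 3
G(4): splits (0,3):0^3=3 (1,2):1^2=3 (0,2):0^2=2 (1,1):1^1=0 -> mex({0, 2, 3}) = 1
G(5): splits (0,4):0^1=1 (1,3):1^3=2 (2,2):2^2=0 (0,3):0^3=3 (1,2):1^2=3 -> mex({0, 1, 2, 3}) = 4
G(6) = mex({0, 1, 2, 4}) = 3
G(7) = mex({0, 1, 3, 4, 5}) = 2
G(8) = mex({0, 2, 3, 5, 6}) = 1
G(9) = mex({0, 1, 2, 3, 6, 7}) = 4
G(10) = mex({0, 1, 3, 4, 5, 7}) = 2
G(11) = mex({0, 1, 2, 3, 4, 5}) = 6
G(12) = mex({0, 1, 2, 3, 5, 6, 7}) = 4
G(13) = mex({0, 2, 3, 4, 6, 7}) = 1
G(14) = mex({0, 1, 4, 5, 6, 7}) = 2
G(15) = mex({0, 1, 2, 3, 4, 5, 6}) = 7
G(16) = mex({0, 2, 3, 5, 6, 7}) = 1
G(17) = mex({0, 1, 2, 3, 5, 6, 7}) = 4
G(18) = mex({0, 1, 2, 4, 5, 6}) = 3
G(19) = mex({0, 1, 3, 4, 5, 7}) = 2
G(20) = mex({0, 2, 3, 4, 5, 6, 7}) = 1
G(21) = mex({0, 1, 2, 3, 5, 6, 7}) = 4
G(22) = mex({0, 1, 2, 3, 4, 5, 7}) = 6
G(23) = mex({0, 1, 2, 3, 4, 5, 6}) = 7
G(24) = mex({0, 1, 2, 3, 5, 6, 7}) = 4
G(25) = mex({0, 2, 3, 4, 6, 7}) = 1
G(26) = mex({0, 1, 3, 4, 5, 6, 7}) = 2
G(27) = mex({0, 1, 2, 3, 4, 5, 6, 7}) = 8
G(28) = mex({0, 1, 2, 3, 4, 6, 7, 8}) = 5
Therefore G(28) = 5.

5
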